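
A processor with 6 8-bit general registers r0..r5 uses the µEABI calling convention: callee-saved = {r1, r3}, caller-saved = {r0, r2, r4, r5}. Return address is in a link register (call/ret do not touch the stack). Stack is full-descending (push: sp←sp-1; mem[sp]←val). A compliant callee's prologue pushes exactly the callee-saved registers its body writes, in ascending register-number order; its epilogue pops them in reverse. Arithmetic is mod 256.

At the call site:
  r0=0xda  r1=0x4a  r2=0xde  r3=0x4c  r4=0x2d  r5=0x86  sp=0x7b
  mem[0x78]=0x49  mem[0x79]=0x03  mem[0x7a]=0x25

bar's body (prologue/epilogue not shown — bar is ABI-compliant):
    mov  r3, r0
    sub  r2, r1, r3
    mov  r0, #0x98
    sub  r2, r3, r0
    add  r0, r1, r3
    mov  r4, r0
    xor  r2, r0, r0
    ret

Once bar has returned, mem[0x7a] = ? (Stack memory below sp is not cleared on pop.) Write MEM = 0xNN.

prologue: push r3 -> mem[0x7a]=0x4c, sp=0x7a
body[0] mov  r3, r0 -> r3=0xda
body[1] sub  r2, r1, r3 -> r2=0x70
body[2] mov  r0, #0x98 -> r0=0x98
body[3] sub  r2, r3, r0 -> r2=0x42
body[4] add  r0, r1, r3 -> r0=0x24
body[5] mov  r4, r0 -> r4=0x24
body[6] xor  r2, r0, r0 -> r2=0x00
epilogue: pop r3=0x4c, sp=0x7b
prologue pushed ['r3'] at ['0x7a']

MEM = 0x4c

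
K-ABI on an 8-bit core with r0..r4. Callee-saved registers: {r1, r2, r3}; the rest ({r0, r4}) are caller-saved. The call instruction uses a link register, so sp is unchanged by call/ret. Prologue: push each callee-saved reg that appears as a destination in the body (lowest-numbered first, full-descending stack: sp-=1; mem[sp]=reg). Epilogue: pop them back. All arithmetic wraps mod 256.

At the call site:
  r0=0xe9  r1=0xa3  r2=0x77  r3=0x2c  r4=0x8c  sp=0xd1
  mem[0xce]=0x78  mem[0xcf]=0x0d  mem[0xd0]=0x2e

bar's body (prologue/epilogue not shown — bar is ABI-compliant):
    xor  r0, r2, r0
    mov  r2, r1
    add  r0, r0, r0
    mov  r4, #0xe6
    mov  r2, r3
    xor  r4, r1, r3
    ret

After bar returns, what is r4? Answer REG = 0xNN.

REG = 0x8f

prologue: push r2 -> mem[0xd0]=0x77, sp=0xd0
body[0] xor  r0, r2, r0 -> r0=0x9e
body[1] mov  r2, r1 -> r2=0xa3
body[2] add  r0, r0, r0 -> r0=0x3c
body[3] mov  r4, #0xe6 -> r4=0xe6
body[4] mov  r2, r3 -> r2=0x2c
body[5] xor  r4, r1, r3 -> r4=0x8f
epilogue: pop r2=0x77, sp=0xd1
r4 is caller-saved -> body value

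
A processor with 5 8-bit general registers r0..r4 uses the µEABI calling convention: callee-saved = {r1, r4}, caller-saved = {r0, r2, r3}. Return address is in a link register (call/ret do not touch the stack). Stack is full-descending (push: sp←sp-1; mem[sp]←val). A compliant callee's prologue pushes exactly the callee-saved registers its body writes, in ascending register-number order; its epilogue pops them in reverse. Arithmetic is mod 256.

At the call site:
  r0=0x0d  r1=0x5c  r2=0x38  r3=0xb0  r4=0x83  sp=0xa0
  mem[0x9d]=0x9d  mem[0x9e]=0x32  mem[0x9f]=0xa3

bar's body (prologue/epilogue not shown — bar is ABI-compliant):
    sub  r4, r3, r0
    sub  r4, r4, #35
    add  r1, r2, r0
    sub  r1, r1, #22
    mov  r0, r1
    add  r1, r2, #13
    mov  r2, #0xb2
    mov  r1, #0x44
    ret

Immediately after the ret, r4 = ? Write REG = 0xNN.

prologue: push r1 → mem[0x9f]=0x5c, sp=0x9f
prologue: push r4 → mem[0x9e]=0x83, sp=0x9e
body[0] sub  r4, r3, r0 → r4=0xa3
body[1] sub  r4, r4, #35 → r4=0x80
body[2] add  r1, r2, r0 → r1=0x45
body[3] sub  r1, r1, #22 → r1=0x2f
body[4] mov  r0, r1 → r0=0x2f
body[5] add  r1, r2, #13 → r1=0x45
body[6] mov  r2, #0xb2 → r2=0xb2
body[7] mov  r1, #0x44 → r1=0x44
epilogue: pop r4=0x83, sp=0x9f
epilogue: pop r1=0x5c, sp=0xa0
r4 is callee-saved → restored

REG = 0x83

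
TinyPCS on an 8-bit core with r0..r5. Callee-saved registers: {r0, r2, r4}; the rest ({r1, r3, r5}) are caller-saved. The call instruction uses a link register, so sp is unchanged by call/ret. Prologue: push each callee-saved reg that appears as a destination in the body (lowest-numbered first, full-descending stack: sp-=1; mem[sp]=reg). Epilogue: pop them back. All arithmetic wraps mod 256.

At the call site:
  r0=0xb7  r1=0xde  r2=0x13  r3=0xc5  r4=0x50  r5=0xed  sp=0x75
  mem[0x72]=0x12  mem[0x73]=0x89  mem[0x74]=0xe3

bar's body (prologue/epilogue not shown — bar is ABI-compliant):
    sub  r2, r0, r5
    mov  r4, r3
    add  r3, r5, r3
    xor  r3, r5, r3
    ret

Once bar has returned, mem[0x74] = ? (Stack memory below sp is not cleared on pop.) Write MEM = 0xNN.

MEM = 0x13

prologue: push r2 → mem[0x74]=0x13, sp=0x74
prologue: push r4 → mem[0x73]=0x50, sp=0x73
body[0] sub  r2, r0, r5 → r2=0xca
body[1] mov  r4, r3 → r4=0xc5
body[2] add  r3, r5, r3 → r3=0xb2
body[3] xor  r3, r5, r3 → r3=0x5f
epilogue: pop r4=0x50, sp=0x74
epilogue: pop r2=0x13, sp=0x75
prologue pushed ['r2', 'r4'] at ['0x74', '0x73']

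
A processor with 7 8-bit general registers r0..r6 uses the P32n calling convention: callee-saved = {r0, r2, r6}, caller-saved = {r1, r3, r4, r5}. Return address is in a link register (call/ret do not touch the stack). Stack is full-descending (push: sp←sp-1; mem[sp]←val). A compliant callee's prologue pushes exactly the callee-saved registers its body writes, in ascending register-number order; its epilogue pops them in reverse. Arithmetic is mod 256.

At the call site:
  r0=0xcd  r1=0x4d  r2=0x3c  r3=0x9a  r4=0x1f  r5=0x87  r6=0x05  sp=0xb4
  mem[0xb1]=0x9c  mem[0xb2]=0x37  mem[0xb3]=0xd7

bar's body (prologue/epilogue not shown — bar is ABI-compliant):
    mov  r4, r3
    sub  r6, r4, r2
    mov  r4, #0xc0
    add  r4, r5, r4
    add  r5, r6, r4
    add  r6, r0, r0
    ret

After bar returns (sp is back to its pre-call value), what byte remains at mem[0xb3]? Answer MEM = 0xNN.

MEM = 0x05

prologue: push r6 -> mem[0xb3]=0x05, sp=0xb3
body[0] mov  r4, r3 -> r4=0x9a
body[1] sub  r6, r4, r2 -> r6=0x5e
body[2] mov  r4, #0xc0 -> r4=0xc0
body[3] add  r4, r5, r4 -> r4=0x47
body[4] add  r5, r6, r4 -> r5=0xa5
body[5] add  r6, r0, r0 -> r6=0x9a
epilogue: pop r6=0x05, sp=0xb4
prologue pushed ['r6'] at ['0xb3']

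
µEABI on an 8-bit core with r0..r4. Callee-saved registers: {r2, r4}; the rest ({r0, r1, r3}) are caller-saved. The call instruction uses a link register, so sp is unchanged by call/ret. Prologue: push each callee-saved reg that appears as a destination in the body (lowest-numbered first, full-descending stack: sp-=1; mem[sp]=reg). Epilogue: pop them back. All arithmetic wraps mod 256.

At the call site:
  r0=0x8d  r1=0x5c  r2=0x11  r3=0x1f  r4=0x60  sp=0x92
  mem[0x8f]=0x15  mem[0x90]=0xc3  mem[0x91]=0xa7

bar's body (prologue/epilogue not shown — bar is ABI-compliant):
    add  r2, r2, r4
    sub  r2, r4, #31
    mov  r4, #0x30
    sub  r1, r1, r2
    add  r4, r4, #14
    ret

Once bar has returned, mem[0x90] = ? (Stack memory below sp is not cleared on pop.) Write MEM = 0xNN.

MEM = 0x60

prologue: push r2 -> mem[0x91]=0x11, sp=0x91
prologue: push r4 -> mem[0x90]=0x60, sp=0x90
body[0] add  r2, r2, r4 -> r2=0x71
body[1] sub  r2, r4, #31 -> r2=0x41
body[2] mov  r4, #0x30 -> r4=0x30
body[3] sub  r1, r1, r2 -> r1=0x1b
body[4] add  r4, r4, #14 -> r4=0x3e
epilogue: pop r4=0x60, sp=0x91
epilogue: pop r2=0x11, sp=0x92
prologue pushed ['r2', 'r4'] at ['0x91', '0x90']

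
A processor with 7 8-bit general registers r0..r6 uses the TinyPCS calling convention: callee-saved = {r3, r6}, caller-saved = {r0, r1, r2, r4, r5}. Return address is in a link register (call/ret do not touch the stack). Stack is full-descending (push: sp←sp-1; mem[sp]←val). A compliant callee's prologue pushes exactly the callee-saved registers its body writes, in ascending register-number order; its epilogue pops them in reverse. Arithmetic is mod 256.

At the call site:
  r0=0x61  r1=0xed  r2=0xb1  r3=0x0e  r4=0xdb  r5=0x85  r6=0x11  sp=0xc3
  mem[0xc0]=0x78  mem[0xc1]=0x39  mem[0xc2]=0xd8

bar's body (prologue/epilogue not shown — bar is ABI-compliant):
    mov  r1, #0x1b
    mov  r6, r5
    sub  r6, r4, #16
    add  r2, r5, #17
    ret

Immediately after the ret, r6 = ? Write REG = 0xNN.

REG = 0x11

prologue: push r6 -> mem[0xc2]=0x11, sp=0xc2
body[0] mov  r1, #0x1b -> r1=0x1b
body[1] mov  r6, r5 -> r6=0x85
body[2] sub  r6, r4, #16 -> r6=0xcb
body[3] add  r2, r5, #17 -> r2=0x96
epilogue: pop r6=0x11, sp=0xc3
r6 is callee-saved -> restored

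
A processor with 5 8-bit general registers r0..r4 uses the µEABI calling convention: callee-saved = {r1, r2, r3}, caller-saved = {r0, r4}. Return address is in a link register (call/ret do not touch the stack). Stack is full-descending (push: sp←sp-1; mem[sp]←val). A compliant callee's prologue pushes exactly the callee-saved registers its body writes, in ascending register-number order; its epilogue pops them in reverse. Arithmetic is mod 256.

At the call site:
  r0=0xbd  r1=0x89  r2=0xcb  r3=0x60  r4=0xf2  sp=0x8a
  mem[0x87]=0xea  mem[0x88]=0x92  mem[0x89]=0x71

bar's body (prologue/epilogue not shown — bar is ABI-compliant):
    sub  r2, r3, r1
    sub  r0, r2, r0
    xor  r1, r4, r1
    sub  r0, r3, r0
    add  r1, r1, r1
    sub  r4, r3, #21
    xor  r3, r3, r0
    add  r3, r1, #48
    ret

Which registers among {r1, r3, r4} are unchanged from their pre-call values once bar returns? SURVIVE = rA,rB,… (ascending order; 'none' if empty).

SURVIVE = r1,r3

prologue: push r1 -> mem[0x89]=0x89, sp=0x89
prologue: push r2 -> mem[0x88]=0xcb, sp=0x88
prologue: push r3 -> mem[0x87]=0x60, sp=0x87
body[0] sub  r2, r3, r1 -> r2=0xd7
body[1] sub  r0, r2, r0 -> r0=0x1a
body[2] xor  r1, r4, r1 -> r1=0x7b
body[3] sub  r0, r3, r0 -> r0=0x46
body[4] add  r1, r1, r1 -> r1=0xf6
body[5] sub  r4, r3, #21 -> r4=0x4b
body[6] xor  r3, r3, r0 -> r3=0x26
body[7] add  r3, r1, #48 -> r3=0x26
epilogue: pop r3=0x60, sp=0x88
epilogue: pop r2=0xcb, sp=0x89
epilogue: pop r1=0x89, sp=0x8a
r1: callee-saved, written=True
r3: callee-saved, written=True
r4: caller-saved, written=True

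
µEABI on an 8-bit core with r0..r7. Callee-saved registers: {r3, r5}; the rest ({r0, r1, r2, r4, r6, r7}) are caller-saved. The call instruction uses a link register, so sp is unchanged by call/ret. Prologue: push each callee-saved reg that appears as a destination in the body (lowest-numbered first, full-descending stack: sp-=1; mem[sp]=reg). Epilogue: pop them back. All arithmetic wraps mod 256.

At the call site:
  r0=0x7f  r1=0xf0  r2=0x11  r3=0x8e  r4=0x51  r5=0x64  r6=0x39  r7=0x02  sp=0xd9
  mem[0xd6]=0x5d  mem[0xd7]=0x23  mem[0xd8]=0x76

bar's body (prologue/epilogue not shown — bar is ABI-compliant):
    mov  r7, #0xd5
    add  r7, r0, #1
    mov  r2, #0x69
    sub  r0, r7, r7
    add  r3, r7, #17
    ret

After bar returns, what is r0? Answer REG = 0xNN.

REG = 0x00

prologue: push r3 -> mem[0xd8]=0x8e, sp=0xd8
body[0] mov  r7, #0xd5 -> r7=0xd5
body[1] add  r7, r0, #1 -> r7=0x80
body[2] mov  r2, #0x69 -> r2=0x69
body[3] sub  r0, r7, r7 -> r0=0x00
body[4] add  r3, r7, #17 -> r3=0x91
epilogue: pop r3=0x8e, sp=0xd9
r0 is caller-saved -> body value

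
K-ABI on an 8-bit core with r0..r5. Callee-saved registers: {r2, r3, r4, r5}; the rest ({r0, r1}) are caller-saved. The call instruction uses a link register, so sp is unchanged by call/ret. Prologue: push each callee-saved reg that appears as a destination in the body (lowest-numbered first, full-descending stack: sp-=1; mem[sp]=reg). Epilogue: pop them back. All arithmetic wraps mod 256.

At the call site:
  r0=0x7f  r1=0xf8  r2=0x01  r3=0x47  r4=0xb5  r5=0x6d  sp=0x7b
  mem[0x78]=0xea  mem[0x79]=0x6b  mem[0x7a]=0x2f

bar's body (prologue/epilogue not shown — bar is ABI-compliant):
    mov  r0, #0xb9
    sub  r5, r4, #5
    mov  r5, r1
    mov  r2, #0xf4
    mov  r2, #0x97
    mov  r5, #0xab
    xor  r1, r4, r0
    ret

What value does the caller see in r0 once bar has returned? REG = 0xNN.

REG = 0xb9

prologue: push r2 -> mem[0x7a]=0x01, sp=0x7a
prologue: push r5 -> mem[0x79]=0x6d, sp=0x79
body[0] mov  r0, #0xb9 -> r0=0xb9
body[1] sub  r5, r4, #5 -> r5=0xb0
body[2] mov  r5, r1 -> r5=0xf8
body[3] mov  r2, #0xf4 -> r2=0xf4
body[4] mov  r2, #0x97 -> r2=0x97
body[5] mov  r5, #0xab -> r5=0xab
body[6] xor  r1, r4, r0 -> r1=0x0c
epilogue: pop r5=0x6d, sp=0x7a
epilogue: pop r2=0x01, sp=0x7b
r0 is caller-saved -> body value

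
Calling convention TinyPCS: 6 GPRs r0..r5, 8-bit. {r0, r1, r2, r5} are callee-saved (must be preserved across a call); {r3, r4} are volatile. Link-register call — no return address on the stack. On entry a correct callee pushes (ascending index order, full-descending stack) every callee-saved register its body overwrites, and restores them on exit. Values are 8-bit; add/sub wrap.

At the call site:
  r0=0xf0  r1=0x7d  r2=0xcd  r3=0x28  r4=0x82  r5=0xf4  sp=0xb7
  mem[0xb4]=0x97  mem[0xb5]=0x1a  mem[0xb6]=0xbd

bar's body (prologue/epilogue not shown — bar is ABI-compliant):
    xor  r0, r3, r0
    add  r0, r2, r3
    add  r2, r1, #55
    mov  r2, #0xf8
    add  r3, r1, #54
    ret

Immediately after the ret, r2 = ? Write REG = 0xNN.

REG = 0xcd

prologue: push r0 → mem[0xb6]=0xf0, sp=0xb6
prologue: push r2 → mem[0xb5]=0xcd, sp=0xb5
body[0] xor  r0, r3, r0 → r0=0xd8
body[1] add  r0, r2, r3 → r0=0xf5
body[2] add  r2, r1, #55 → r2=0xb4
body[3] mov  r2, #0xf8 → r2=0xf8
body[4] add  r3, r1, #54 → r3=0xb3
epilogue: pop r2=0xcd, sp=0xb6
epilogue: pop r0=0xf0, sp=0xb7
r2 is callee-saved → restored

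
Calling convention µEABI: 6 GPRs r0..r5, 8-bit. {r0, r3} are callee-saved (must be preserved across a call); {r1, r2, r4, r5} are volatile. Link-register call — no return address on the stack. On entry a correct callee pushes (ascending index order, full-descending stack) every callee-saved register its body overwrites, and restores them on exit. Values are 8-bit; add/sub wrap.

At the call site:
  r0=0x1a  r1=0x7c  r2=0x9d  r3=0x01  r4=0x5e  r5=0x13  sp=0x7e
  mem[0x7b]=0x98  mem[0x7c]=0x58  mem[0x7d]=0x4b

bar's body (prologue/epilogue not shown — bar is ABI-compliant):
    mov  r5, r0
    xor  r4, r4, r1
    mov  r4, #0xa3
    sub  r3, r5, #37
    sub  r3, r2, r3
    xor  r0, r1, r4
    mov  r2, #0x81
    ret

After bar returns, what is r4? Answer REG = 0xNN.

prologue: push r0 → mem[0x7d]=0x1a, sp=0x7d
prologue: push r3 → mem[0x7c]=0x01, sp=0x7c
body[0] mov  r5, r0 → r5=0x1a
body[1] xor  r4, r4, r1 → r4=0x22
body[2] mov  r4, #0xa3 → r4=0xa3
body[3] sub  r3, r5, #37 → r3=0xf5
body[4] sub  r3, r2, r3 → r3=0xa8
body[5] xor  r0, r1, r4 → r0=0xdf
body[6] mov  r2, #0x81 → r2=0x81
epilogue: pop r3=0x01, sp=0x7d
epilogue: pop r0=0x1a, sp=0x7e
r4 is caller-saved → body value

REG = 0xa3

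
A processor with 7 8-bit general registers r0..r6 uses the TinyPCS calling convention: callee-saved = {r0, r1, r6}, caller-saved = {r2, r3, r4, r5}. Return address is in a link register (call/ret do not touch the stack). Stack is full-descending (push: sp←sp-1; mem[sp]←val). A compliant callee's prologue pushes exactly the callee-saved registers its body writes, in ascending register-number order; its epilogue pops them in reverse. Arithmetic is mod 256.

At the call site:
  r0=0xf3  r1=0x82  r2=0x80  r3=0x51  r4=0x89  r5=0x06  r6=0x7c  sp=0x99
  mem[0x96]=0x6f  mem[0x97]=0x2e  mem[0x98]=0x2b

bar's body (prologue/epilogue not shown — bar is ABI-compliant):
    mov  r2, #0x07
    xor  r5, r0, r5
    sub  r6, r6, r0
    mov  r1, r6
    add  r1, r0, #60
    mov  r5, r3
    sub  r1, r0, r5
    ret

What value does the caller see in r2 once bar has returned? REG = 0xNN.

prologue: push r1 → mem[0x98]=0x82, sp=0x98
prologue: push r6 → mem[0x97]=0x7c, sp=0x97
body[0] mov  r2, #0x07 → r2=0x07
body[1] xor  r5, r0, r5 → r5=0xf5
body[2] sub  r6, r6, r0 → r6=0x89
body[3] mov  r1, r6 → r1=0x89
body[4] add  r1, r0, #60 → r1=0x2f
body[5] mov  r5, r3 → r5=0x51
body[6] sub  r1, r0, r5 → r1=0xa2
epilogue: pop r6=0x7c, sp=0x98
epilogue: pop r1=0x82, sp=0x99
r2 is caller-saved → body value

REG = 0x07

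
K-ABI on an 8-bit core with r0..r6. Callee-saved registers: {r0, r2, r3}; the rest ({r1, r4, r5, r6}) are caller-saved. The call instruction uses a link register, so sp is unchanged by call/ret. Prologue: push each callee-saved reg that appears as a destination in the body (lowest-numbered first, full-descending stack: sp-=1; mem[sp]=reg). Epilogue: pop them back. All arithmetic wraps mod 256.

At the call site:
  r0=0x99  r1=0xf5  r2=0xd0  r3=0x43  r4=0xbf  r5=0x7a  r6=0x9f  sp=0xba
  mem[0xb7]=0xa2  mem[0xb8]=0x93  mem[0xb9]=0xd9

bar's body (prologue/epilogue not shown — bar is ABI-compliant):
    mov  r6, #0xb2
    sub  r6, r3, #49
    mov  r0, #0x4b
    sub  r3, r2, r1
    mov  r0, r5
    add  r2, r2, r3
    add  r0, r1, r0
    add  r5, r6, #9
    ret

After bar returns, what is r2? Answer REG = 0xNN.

REG = 0xd0

prologue: push r0 -> mem[0xb9]=0x99, sp=0xb9
prologue: push r2 -> mem[0xb8]=0xd0, sp=0xb8
prologue: push r3 -> mem[0xb7]=0x43, sp=0xb7
body[0] mov  r6, #0xb2 -> r6=0xb2
body[1] sub  r6, r3, #49 -> r6=0x12
body[2] mov  r0, #0x4b -> r0=0x4b
body[3] sub  r3, r2, r1 -> r3=0xdb
body[4] mov  r0, r5 -> r0=0x7a
body[5] add  r2, r2, r3 -> r2=0xab
body[6] add  r0, r1, r0 -> r0=0x6f
body[7] add  r5, r6, #9 -> r5=0x1b
epilogue: pop r3=0x43, sp=0xb8
epilogue: pop r2=0xd0, sp=0xb9
epilogue: pop r0=0x99, sp=0xba
r2 is callee-saved -> restored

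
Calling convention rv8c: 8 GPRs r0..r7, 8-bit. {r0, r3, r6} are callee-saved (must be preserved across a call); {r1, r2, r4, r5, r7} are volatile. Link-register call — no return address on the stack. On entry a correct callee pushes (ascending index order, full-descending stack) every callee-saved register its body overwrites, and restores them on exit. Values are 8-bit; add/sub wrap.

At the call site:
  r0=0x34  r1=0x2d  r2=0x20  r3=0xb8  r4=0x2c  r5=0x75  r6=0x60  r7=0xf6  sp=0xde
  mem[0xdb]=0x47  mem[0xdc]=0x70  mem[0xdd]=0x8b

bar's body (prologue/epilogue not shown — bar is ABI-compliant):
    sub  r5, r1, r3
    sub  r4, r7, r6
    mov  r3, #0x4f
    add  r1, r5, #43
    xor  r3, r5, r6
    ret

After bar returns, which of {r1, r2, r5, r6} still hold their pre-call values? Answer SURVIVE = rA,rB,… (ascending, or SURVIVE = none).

prologue: push r3 → mem[0xdd]=0xb8, sp=0xdd
body[0] sub  r5, r1, r3 → r5=0x75
body[1] sub  r4, r7, r6 → r4=0x96
body[2] mov  r3, #0x4f → r3=0x4f
body[3] add  r1, r5, #43 → r1=0xa0
body[4] xor  r3, r5, r6 → r3=0x15
epilogue: pop r3=0xb8, sp=0xde
r1: caller-saved, written=True
r2: caller-saved, written=False
r5: caller-saved, written=True
r6: callee-saved, written=False

SURVIVE = r2,r5,r6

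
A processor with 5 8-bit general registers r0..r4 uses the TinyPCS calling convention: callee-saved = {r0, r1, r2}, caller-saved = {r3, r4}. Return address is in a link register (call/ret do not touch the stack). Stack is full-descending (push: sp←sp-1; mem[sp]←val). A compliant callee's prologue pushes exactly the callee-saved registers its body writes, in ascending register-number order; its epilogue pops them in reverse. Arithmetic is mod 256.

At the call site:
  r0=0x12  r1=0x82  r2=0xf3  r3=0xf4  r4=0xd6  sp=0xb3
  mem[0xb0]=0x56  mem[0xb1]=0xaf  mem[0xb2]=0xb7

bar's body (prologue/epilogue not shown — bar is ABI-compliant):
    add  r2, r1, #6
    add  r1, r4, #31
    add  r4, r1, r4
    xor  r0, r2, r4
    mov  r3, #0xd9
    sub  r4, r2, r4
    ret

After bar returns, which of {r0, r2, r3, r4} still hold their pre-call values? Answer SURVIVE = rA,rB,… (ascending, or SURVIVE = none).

SURVIVE = r0,r2

prologue: push r0 -> mem[0xb2]=0x12, sp=0xb2
prologue: push r1 -> mem[0xb1]=0x82, sp=0xb1
prologue: push r2 -> mem[0xb0]=0xf3, sp=0xb0
body[0] add  r2, r1, #6 -> r2=0x88
body[1] add  r1, r4, #31 -> r1=0xf5
body[2] add  r4, r1, r4 -> r4=0xcb
body[3] xor  r0, r2, r4 -> r0=0x43
body[4] mov  r3, #0xd9 -> r3=0xd9
body[5] sub  r4, r2, r4 -> r4=0xbd
epilogue: pop r2=0xf3, sp=0xb1
epilogue: pop r1=0x82, sp=0xb2
epilogue: pop r0=0x12, sp=0xb3
r0: callee-saved, written=True
r2: callee-saved, written=True
r3: caller-saved, written=True
r4: caller-saved, written=True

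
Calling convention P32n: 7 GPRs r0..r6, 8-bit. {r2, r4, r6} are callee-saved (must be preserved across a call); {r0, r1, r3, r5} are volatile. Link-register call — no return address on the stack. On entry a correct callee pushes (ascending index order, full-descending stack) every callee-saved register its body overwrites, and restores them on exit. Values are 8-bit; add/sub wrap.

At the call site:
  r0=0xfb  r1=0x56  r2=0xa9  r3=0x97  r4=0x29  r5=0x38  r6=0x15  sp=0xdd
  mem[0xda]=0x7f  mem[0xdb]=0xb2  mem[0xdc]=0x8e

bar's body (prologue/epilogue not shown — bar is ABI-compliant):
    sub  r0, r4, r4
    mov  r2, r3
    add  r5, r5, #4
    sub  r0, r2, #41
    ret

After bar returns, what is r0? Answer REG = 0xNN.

prologue: push r2 -> mem[0xdc]=0xa9, sp=0xdc
body[0] sub  r0, r4, r4 -> r0=0x00
body[1] mov  r2, r3 -> r2=0x97
body[2] add  r5, r5, #4 -> r5=0x3c
body[3] sub  r0, r2, #41 -> r0=0x6e
epilogue: pop r2=0xa9, sp=0xdd
r0 is caller-saved -> body value

REG = 0x6e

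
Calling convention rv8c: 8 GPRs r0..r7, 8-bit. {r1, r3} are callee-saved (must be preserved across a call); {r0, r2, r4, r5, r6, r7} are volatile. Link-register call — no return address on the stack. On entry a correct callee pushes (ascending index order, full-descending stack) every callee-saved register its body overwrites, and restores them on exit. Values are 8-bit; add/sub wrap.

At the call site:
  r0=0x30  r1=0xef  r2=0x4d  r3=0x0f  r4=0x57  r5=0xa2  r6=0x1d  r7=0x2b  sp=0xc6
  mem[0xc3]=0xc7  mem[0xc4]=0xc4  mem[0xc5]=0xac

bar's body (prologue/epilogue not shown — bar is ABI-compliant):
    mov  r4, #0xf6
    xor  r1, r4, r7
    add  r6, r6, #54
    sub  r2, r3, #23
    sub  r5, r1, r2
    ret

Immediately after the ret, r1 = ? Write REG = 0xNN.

REG = 0xef

prologue: push r1 → mem[0xc5]=0xef, sp=0xc5
body[0] mov  r4, #0xf6 → r4=0xf6
body[1] xor  r1, r4, r7 → r1=0xdd
body[2] add  r6, r6, #54 → r6=0x53
body[3] sub  r2, r3, #23 → r2=0xf8
body[4] sub  r5, r1, r2 → r5=0xe5
epilogue: pop r1=0xef, sp=0xc6
r1 is callee-saved → restored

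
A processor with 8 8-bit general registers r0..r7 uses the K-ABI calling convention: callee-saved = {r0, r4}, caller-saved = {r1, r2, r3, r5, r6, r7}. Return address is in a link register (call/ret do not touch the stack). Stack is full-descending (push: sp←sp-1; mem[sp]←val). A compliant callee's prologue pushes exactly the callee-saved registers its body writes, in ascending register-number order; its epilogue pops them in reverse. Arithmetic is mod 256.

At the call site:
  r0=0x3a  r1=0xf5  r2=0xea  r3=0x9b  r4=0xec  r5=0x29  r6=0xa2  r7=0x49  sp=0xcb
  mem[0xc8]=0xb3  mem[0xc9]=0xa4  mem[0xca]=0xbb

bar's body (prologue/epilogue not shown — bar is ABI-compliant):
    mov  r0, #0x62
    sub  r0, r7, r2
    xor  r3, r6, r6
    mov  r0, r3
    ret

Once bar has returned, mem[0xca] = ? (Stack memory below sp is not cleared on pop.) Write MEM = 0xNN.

prologue: push r0 → mem[0xca]=0x3a, sp=0xca
body[0] mov  r0, #0x62 → r0=0x62
body[1] sub  r0, r7, r2 → r0=0x5f
body[2] xor  r3, r6, r6 → r3=0x00
body[3] mov  r0, r3 → r0=0x00
epilogue: pop r0=0x3a, sp=0xcb
prologue pushed ['r0'] at ['0xca']

MEM = 0x3a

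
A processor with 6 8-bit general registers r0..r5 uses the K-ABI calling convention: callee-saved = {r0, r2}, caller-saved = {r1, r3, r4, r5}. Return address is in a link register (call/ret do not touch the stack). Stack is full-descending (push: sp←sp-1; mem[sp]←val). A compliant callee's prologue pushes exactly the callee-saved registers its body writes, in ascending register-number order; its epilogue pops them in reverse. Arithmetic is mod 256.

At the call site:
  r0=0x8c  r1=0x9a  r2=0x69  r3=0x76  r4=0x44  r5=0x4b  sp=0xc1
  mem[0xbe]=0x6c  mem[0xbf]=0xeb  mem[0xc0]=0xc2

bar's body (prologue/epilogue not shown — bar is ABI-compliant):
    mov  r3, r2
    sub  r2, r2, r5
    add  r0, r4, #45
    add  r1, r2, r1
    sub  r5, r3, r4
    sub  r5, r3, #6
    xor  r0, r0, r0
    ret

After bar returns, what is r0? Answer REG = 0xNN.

prologue: push r0 -> mem[0xc0]=0x8c, sp=0xc0
prologue: push r2 -> mem[0xbf]=0x69, sp=0xbf
body[0] mov  r3, r2 -> r3=0x69
body[1] sub  r2, r2, r5 -> r2=0x1e
body[2] add  r0, r4, #45 -> r0=0x71
body[3] add  r1, r2, r1 -> r1=0xb8
body[4] sub  r5, r3, r4 -> r5=0x25
body[5] sub  r5, r3, #6 -> r5=0x63
body[6] xor  r0, r0, r0 -> r0=0x00
epilogue: pop r2=0x69, sp=0xc0
epilogue: pop r0=0x8c, sp=0xc1
r0 is callee-saved -> restored

REG = 0x8c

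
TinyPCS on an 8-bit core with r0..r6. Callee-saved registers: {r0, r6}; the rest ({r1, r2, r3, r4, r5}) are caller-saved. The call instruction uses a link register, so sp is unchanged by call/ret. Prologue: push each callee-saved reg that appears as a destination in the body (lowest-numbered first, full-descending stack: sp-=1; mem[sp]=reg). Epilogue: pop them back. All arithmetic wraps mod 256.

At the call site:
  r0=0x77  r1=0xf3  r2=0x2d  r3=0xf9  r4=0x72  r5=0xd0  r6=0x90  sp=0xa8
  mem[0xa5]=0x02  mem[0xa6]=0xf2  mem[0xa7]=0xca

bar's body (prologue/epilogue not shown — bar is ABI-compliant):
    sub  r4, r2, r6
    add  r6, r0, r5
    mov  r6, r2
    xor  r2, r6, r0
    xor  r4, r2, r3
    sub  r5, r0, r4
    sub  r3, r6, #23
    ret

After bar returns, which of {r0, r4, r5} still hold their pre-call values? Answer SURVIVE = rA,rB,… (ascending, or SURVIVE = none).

SURVIVE = r0

prologue: push r6 → mem[0xa7]=0x90, sp=0xa7
body[0] sub  r4, r2, r6 → r4=0x9d
body[1] add  r6, r0, r5 → r6=0x47
body[2] mov  r6, r2 → r6=0x2d
body[3] xor  r2, r6, r0 → r2=0x5a
body[4] xor  r4, r2, r3 → r4=0xa3
body[5] sub  r5, r0, r4 → r5=0xd4
body[6] sub  r3, r6, #23 → r3=0x16
epilogue: pop r6=0x90, sp=0xa8
r0: callee-saved, written=False
r4: caller-saved, written=True
r5: caller-saved, written=True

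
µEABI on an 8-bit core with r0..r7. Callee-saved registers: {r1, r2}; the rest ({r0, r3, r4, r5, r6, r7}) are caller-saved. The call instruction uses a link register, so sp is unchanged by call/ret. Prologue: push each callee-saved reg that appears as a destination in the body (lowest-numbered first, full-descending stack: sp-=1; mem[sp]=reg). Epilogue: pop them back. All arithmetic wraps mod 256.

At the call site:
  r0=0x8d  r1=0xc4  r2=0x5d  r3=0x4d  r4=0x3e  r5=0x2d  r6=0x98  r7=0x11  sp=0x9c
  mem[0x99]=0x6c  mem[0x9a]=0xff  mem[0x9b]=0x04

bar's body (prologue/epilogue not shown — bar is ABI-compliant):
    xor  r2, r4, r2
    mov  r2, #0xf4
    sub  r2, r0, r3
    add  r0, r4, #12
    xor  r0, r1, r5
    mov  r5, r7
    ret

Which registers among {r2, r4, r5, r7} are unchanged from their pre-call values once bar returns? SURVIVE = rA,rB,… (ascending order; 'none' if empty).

prologue: push r2 -> mem[0x9b]=0x5d, sp=0x9b
body[0] xor  r2, r4, r2 -> r2=0x63
body[1] mov  r2, #0xf4 -> r2=0xf4
body[2] sub  r2, r0, r3 -> r2=0x40
body[3] add  r0, r4, #12 -> r0=0x4a
body[4] xor  r0, r1, r5 -> r0=0xe9
body[5] mov  r5, r7 -> r5=0x11
epilogue: pop r2=0x5d, sp=0x9c
r2: callee-saved, written=True
r4: caller-saved, written=False
r5: caller-saved, written=True
r7: caller-saved, written=False

SURVIVE = r2,r4,r7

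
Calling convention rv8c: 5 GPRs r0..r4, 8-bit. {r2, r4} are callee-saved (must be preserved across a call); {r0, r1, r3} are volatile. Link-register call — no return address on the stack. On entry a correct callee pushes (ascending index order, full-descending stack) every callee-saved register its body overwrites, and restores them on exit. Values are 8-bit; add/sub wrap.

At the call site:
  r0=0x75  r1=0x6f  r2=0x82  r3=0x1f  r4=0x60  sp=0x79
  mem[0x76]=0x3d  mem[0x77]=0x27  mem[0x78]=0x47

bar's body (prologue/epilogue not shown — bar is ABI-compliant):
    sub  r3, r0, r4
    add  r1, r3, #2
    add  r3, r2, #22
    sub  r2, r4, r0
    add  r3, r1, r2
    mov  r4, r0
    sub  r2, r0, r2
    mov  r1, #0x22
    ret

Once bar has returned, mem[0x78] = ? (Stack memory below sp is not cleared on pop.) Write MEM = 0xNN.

MEM = 0x82

prologue: push r2 → mem[0x78]=0x82, sp=0x78
prologue: push r4 → mem[0x77]=0x60, sp=0x77
body[0] sub  r3, r0, r4 → r3=0x15
body[1] add  r1, r3, #2 → r1=0x17
body[2] add  r3, r2, #22 → r3=0x98
body[3] sub  r2, r4, r0 → r2=0xeb
body[4] add  r3, r1, r2 → r3=0x02
body[5] mov  r4, r0 → r4=0x75
body[6] sub  r2, r0, r2 → r2=0x8a
body[7] mov  r1, #0x22 → r1=0x22
epilogue: pop r4=0x60, sp=0x78
epilogue: pop r2=0x82, sp=0x79
prologue pushed ['r2', 'r4'] at ['0x78', '0x77']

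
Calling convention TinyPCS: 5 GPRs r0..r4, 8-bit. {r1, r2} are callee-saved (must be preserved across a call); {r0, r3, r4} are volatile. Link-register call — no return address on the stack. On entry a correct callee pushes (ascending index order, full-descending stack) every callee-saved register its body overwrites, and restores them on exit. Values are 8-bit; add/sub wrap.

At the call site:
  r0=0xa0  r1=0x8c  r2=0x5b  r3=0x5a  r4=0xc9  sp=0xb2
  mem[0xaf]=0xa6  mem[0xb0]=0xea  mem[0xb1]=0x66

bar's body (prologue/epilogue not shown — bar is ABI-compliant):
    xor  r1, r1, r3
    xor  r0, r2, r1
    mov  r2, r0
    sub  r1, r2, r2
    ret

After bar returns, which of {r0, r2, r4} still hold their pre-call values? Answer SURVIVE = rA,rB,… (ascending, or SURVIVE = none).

prologue: push r1 -> mem[0xb1]=0x8c, sp=0xb1
prologue: push r2 -> mem[0xb0]=0x5b, sp=0xb0
body[0] xor  r1, r1, r3 -> r1=0xd6
body[1] xor  r0, r2, r1 -> r0=0x8d
body[2] mov  r2, r0 -> r2=0x8d
body[3] sub  r1, r2, r2 -> r1=0x00
epilogue: pop r2=0x5b, sp=0xb1
epilogue: pop r1=0x8c, sp=0xb2
r0: caller-saved, written=True
r2: callee-saved, written=True
r4: caller-saved, written=False

SURVIVE = r2,r4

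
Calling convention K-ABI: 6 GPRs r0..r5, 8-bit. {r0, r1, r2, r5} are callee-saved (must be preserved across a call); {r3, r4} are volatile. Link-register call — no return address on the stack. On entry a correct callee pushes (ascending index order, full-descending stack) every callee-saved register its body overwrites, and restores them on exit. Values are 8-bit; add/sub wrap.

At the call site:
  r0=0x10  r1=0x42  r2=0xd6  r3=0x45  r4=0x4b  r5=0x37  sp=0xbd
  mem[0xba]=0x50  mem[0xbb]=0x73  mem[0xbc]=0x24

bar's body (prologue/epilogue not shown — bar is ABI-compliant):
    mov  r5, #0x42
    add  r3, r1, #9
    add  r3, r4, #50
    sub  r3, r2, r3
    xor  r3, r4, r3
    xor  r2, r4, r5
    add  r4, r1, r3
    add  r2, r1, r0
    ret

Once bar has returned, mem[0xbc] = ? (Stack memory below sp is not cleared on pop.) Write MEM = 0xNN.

prologue: push r2 → mem[0xbc]=0xd6, sp=0xbc
prologue: push r5 → mem[0xbb]=0x37, sp=0xbb
body[0] mov  r5, #0x42 → r5=0x42
body[1] add  r3, r1, #9 → r3=0x4b
body[2] add  r3, r4, #50 → r3=0x7d
body[3] sub  r3, r2, r3 → r3=0x59
body[4] xor  r3, r4, r3 → r3=0x12
body[5] xor  r2, r4, r5 → r2=0x09
body[6] add  r4, r1, r3 → r4=0x54
body[7] add  r2, r1, r0 → r2=0x52
epilogue: pop r5=0x37, sp=0xbc
epilogue: pop r2=0xd6, sp=0xbd
prologue pushed ['r2', 'r5'] at ['0xbc', '0xbb']

MEM = 0xd6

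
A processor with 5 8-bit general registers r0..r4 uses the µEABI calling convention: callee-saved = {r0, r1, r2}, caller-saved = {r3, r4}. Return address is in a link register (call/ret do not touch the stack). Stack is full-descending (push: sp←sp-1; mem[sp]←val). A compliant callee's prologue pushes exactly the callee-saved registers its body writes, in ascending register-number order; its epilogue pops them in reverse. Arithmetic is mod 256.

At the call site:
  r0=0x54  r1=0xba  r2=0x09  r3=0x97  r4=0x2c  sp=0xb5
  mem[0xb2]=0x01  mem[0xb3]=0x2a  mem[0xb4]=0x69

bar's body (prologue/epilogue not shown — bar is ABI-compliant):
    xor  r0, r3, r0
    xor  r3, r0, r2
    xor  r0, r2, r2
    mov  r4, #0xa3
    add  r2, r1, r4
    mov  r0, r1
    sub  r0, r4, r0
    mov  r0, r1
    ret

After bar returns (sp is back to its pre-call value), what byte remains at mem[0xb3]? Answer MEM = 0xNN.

prologue: push r0 → mem[0xb4]=0x54, sp=0xb4
prologue: push r2 → mem[0xb3]=0x09, sp=0xb3
body[0] xor  r0, r3, r0 → r0=0xc3
body[1] xor  r3, r0, r2 → r3=0xca
body[2] xor  r0, r2, r2 → r0=0x00
body[3] mov  r4, #0xa3 → r4=0xa3
body[4] add  r2, r1, r4 → r2=0x5d
body[5] mov  r0, r1 → r0=0xba
body[6] sub  r0, r4, r0 → r0=0xe9
body[7] mov  r0, r1 → r0=0xba
epilogue: pop r2=0x09, sp=0xb4
epilogue: pop r0=0x54, sp=0xb5
prologue pushed ['r0', 'r2'] at ['0xb4', '0xb3']

MEM = 0x09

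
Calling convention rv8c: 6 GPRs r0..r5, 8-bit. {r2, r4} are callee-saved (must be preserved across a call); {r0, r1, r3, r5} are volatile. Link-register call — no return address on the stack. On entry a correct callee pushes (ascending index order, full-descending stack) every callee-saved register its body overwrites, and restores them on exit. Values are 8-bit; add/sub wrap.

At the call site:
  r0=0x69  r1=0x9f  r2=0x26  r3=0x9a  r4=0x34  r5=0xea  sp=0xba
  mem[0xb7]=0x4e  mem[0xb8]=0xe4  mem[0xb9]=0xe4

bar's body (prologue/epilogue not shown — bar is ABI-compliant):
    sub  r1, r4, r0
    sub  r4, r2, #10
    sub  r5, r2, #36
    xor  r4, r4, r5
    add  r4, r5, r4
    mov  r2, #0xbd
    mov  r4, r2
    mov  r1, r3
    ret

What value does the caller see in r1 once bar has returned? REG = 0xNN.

prologue: push r2 -> mem[0xb9]=0x26, sp=0xb9
prologue: push r4 -> mem[0xb8]=0x34, sp=0xb8
body[0] sub  r1, r4, r0 -> r1=0xcb
body[1] sub  r4, r2, #10 -> r4=0x1c
body[2] sub  r5, r2, #36 -> r5=0x02
body[3] xor  r4, r4, r5 -> r4=0x1e
body[4] add  r4, r5, r4 -> r4=0x20
body[5] mov  r2, #0xbd -> r2=0xbd
body[6] mov  r4, r2 -> r4=0xbd
body[7] mov  r1, r3 -> r1=0x9a
epilogue: pop r4=0x34, sp=0xb9
epilogue: pop r2=0x26, sp=0xba
r1 is caller-saved -> body value

REG = 0x9a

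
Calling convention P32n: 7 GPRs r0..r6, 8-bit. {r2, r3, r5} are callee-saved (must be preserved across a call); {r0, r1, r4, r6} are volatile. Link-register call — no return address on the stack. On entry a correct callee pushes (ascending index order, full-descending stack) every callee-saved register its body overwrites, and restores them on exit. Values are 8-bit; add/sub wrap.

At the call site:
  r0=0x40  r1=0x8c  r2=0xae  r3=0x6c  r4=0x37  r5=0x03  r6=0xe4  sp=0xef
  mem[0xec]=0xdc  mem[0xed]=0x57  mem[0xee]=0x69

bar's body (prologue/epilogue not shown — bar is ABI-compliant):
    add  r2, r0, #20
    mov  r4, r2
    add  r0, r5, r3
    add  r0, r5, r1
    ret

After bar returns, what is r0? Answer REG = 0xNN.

prologue: push r2 -> mem[0xee]=0xae, sp=0xee
body[0] add  r2, r0, #20 -> r2=0x54
body[1] mov  r4, r2 -> r4=0x54
body[2] add  r0, r5, r3 -> r0=0x6f
body[3] add  r0, r5, r1 -> r0=0x8f
epilogue: pop r2=0xae, sp=0xef
r0 is caller-saved -> body value

REG = 0x8f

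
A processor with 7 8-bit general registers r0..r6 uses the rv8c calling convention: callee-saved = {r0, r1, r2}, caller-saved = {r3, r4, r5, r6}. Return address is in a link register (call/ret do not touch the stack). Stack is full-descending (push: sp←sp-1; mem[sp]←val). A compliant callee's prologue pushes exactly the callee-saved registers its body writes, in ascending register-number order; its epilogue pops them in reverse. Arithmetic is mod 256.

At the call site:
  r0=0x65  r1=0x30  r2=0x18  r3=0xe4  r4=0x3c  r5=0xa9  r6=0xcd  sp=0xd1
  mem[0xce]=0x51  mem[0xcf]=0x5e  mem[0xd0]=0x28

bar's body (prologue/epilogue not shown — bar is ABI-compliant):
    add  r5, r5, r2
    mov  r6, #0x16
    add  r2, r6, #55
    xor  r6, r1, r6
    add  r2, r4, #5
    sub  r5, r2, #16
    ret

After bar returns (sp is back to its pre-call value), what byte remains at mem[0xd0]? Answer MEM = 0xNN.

prologue: push r2 -> mem[0xd0]=0x18, sp=0xd0
body[0] add  r5, r5, r2 -> r5=0xc1
body[1] mov  r6, #0x16 -> r6=0x16
body[2] add  r2, r6, #55 -> r2=0x4d
body[3] xor  r6, r1, r6 -> r6=0x26
body[4] add  r2, r4, #5 -> r2=0x41
body[5] sub  r5, r2, #16 -> r5=0x31
epilogue: pop r2=0x18, sp=0xd1
prologue pushed ['r2'] at ['0xd0']

MEM = 0x18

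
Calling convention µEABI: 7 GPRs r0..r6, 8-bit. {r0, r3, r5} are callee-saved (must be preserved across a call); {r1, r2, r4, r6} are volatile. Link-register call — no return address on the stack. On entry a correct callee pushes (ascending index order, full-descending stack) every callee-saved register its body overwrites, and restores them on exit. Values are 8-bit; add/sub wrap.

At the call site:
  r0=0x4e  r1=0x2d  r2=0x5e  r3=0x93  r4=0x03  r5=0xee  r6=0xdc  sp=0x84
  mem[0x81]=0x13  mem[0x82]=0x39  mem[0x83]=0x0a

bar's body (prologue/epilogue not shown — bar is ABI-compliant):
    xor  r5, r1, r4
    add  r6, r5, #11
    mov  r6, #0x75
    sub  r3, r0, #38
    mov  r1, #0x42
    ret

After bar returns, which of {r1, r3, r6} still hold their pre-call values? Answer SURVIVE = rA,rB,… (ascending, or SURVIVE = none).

prologue: push r3 -> mem[0x83]=0x93, sp=0x83
prologue: push r5 -> mem[0x82]=0xee, sp=0x82
body[0] xor  r5, r1, r4 -> r5=0x2e
body[1] add  r6, r5, #11 -> r6=0x39
body[2] mov  r6, #0x75 -> r6=0x75
body[3] sub  r3, r0, #38 -> r3=0x28
body[4] mov  r1, #0x42 -> r1=0x42
epilogue: pop r5=0xee, sp=0x83
epilogue: pop r3=0x93, sp=0x84
r1: caller-saved, written=True
r3: callee-saved, written=True
r6: caller-saved, written=True

SURVIVE = r3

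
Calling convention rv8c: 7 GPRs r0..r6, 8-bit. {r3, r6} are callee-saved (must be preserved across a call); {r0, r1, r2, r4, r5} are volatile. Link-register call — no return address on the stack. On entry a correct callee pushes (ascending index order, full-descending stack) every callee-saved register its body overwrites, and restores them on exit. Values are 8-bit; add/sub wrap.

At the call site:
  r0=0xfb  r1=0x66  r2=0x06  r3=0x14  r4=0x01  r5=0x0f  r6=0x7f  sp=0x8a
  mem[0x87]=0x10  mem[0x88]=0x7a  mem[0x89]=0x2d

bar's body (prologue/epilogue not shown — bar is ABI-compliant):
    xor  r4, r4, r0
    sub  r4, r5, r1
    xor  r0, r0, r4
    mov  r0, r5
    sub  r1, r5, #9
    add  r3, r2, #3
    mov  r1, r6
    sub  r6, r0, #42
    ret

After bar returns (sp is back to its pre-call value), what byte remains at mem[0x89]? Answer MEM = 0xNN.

MEM = 0x14

prologue: push r3 -> mem[0x89]=0x14, sp=0x89
prologue: push r6 -> mem[0x88]=0x7f, sp=0x88
body[0] xor  r4, r4, r0 -> r4=0xfa
body[1] sub  r4, r5, r1 -> r4=0xa9
body[2] xor  r0, r0, r4 -> r0=0x52
body[3] mov  r0, r5 -> r0=0x0f
body[4] sub  r1, r5, #9 -> r1=0x06
body[5] add  r3, r2, #3 -> r3=0x09
body[6] mov  r1, r6 -> r1=0x7f
body[7] sub  r6, r0, #42 -> r6=0xe5
epilogue: pop r6=0x7f, sp=0x89
epilogue: pop r3=0x14, sp=0x8a
prologue pushed ['r3', 'r6'] at ['0x89', '0x88']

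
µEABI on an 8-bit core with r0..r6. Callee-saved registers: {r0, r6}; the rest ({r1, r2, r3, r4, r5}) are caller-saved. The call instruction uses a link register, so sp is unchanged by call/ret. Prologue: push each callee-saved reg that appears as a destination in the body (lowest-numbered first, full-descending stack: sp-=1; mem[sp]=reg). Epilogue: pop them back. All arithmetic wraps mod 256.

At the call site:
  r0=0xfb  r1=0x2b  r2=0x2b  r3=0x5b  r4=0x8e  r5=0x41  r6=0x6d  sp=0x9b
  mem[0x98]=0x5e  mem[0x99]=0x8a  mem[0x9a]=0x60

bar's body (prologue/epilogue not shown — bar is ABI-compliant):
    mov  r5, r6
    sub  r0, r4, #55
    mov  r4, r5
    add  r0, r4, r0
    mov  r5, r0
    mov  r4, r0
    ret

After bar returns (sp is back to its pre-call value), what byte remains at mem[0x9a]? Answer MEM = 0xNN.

MEM = 0xfb

prologue: push r0 -> mem[0x9a]=0xfb, sp=0x9a
body[0] mov  r5, r6 -> r5=0x6d
body[1] sub  r0, r4, #55 -> r0=0x57
body[2] mov  r4, r5 -> r4=0x6d
body[3] add  r0, r4, r0 -> r0=0xc4
body[4] mov  r5, r0 -> r5=0xc4
body[5] mov  r4, r0 -> r4=0xc4
epilogue: pop r0=0xfb, sp=0x9b
prologue pushed ['r0'] at ['0x9a']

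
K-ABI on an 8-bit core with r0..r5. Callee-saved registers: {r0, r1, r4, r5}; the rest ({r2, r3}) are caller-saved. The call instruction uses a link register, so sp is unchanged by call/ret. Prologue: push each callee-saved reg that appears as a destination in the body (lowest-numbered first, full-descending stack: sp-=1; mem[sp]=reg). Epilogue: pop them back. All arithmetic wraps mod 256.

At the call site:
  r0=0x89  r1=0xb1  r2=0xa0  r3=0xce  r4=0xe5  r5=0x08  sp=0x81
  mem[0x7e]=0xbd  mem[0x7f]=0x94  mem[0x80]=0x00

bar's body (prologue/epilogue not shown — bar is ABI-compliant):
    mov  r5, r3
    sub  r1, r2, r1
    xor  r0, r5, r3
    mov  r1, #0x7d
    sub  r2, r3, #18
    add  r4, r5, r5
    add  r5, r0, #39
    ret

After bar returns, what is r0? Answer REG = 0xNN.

REG = 0x89

prologue: push r0 → mem[0x80]=0x89, sp=0x80
prologue: push r1 → mem[0x7f]=0xb1, sp=0x7f
prologue: push r4 → mem[0x7e]=0xe5, sp=0x7e
prologue: push r5 → mem[0x7d]=0x08, sp=0x7d
body[0] mov  r5, r3 → r5=0xce
body[1] sub  r1, r2, r1 → r1=0xef
body[2] xor  r0, r5, r3 → r0=0x00
body[3] mov  r1, #0x7d → r1=0x7d
body[4] sub  r2, r3, #18 → r2=0xbc
body[5] add  r4, r5, r5 → r4=0x9c
body[6] add  r5, r0, #39 → r5=0x27
epilogue: pop r5=0x08, sp=0x7e
epilogue: pop r4=0xe5, sp=0x7f
epilogue: pop r1=0xb1, sp=0x80
epilogue: pop r0=0x89, sp=0x81
r0 is callee-saved → restored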